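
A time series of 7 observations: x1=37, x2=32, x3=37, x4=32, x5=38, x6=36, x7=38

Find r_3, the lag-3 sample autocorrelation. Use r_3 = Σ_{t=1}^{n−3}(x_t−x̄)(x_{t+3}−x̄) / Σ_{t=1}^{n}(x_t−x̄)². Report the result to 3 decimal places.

-0.516

Mean x̄ = (37 + 32 + 37 + 32 + 38 + 36 + 38)/7 = 35.7143
Deviations from mean: 1.2857, -3.7143, 1.2857, -3.7143, 2.2857, 0.2857, 2.2857
Σ(x_t−x̄)(x_{t+3}−x̄) = (-4.7755) + (-8.4898) + (0.3673) + (-8.4898) = -21.3878
Denominator Σ(x_t−x̄)² = 41.4286
r_3 = -21.3878 / 41.4286 = -0.516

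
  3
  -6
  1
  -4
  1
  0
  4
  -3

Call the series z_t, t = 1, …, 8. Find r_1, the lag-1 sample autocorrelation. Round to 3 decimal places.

Mean z̄ = (3 − 6 + 1 − 4 + 1 + 0 + 4 − 3)/8 = -0.5000
Deviations from mean: 3.5000, -5.5000, 1.5000, -3.5000, 1.5000, 0.5000, 4.5000, -2.5000
Numerator Σ_{t=1}^{7}(z_t−z̄)(z_{t+1}−z̄) = -46.2500
Denominator Σ(z_t−z̄)² = 86.0000
r_1 = -46.2500 / 86.0000 = -0.538

-0.538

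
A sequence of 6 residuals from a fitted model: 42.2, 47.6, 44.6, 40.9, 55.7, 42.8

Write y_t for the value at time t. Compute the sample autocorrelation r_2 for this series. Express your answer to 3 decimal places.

Mean ȳ = (42.2 + 47.6 + 44.6 + 40.9 + 55.7 + 42.8)/6 = 45.6333
Σ(y_t−ȳ)(y_{t+2}−ȳ) = (3.5478) + (-9.3089) + (-10.4022) + (13.4111) = -2.7522
Denominator Σ(y_t−ȳ)² = 148.4933
r_2 = -2.7522 / 148.4933 = -0.019

-0.019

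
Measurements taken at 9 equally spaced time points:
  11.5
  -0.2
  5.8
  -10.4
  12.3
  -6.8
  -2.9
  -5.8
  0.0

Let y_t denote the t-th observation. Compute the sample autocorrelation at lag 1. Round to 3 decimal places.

Mean ȳ = (11.5 − 0.2 + 5.8 − 10.4 + 12.3 − 6.8 − 2.9 − 5.8 + 0.0)/9 = 0.3889
Numerator Σ_{t=1}^{8}(y_t−ȳ)(y_{t+1}−ȳ) = -235.8401
Denominator Σ(y_t−ȳ)² = 512.3089
r_1 = -235.8401 / 512.3089 = -0.460

-0.460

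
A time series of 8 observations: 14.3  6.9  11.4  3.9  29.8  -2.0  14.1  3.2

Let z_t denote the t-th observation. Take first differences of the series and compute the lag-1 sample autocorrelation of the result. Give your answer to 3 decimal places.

First differences Δz: -7.4, 4.5, -7.5, 25.9, -31.8, 16.1, -10.9
Mean of differences = -1.5857
Numerator Σ(Δz_t−Δz̄)(Δz_{t+1}−Δz̄) = -1763.4873
Denominator Σ(Δz_t−Δz̄)² = 2173.7286
r_1(Δz) = -1763.4873 / 2173.7286 = -0.811

-0.811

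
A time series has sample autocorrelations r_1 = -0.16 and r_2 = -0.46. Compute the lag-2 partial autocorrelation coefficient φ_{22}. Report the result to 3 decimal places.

-0.498

φ_{22} = (r_2 − r_1²) / (1 − r_1²)
r_1² = (-0.16)² = 0.0256
Numerator = -0.46 − 0.0256 = -0.4856; denominator = 1 − 0.0256 = 0.9744
φ_{22} = -0.4856 / 0.9744 = -0.498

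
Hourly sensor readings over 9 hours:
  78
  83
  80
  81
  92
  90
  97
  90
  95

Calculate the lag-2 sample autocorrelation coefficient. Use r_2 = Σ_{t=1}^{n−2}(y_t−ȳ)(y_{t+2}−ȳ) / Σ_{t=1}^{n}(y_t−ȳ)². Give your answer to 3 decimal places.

Mean ȳ = (78 + 83 + 80 + 81 + 92 + 90 + 97 + 90 + 95)/9 = 87.3333
Σ(y_t−ȳ)(y_{t+2}−ȳ) = (68.4444) + (27.4444) + (-34.2222) + (-16.8889) + (45.1111) + (7.1111) + (74.1111) = 171.1111
Denominator Σ(y_t−ȳ)² = 388.0000
r_2 = 171.1111 / 388.0000 = 0.441

0.441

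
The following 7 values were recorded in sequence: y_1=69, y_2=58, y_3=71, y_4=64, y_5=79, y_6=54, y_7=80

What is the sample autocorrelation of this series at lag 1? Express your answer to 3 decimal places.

Mean ȳ = (69 + 58 + 71 + 64 + 79 + 54 + 80)/7 = 67.8571
Deviations from mean: 1.1429, -9.8571, 3.1429, -3.8571, 11.1429, -13.8571, 12.1429
Σ(y_t−ȳ)(y_{t+1}−ȳ) = (-11.2653) + (-30.9796) + (-12.1224) + (-42.9796) + (-154.4082) + (-168.2653) = -420.0204
Denominator Σ(y_t−ȳ)² = 586.8571
r_1 = -420.0204 / 586.8571 = -0.716

-0.716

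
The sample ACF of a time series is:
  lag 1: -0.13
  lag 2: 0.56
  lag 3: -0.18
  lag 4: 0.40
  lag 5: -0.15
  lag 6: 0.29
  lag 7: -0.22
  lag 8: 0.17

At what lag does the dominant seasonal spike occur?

The largest autocorrelation is r_2 = 0.56, with weaker echoes at lags 4 (0.40), 6 (0.29) and 8 (0.17); the remaining lags stay at or below -0.13.
The dominant spike at lag 2 indicates a seasonal period of 2.

2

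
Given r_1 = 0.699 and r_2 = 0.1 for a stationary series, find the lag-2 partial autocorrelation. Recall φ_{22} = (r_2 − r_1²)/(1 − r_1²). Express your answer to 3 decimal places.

-0.760

φ_{22} = (r_2 − r_1²) / (1 − r_1²)
r_1² = (0.699)² = 0.488601
Numerator = 0.1 − 0.4886 = -0.3886; denominator = 1 − 0.4886 = 0.5114
φ_{22} = -0.3886 / 0.5114 = -0.760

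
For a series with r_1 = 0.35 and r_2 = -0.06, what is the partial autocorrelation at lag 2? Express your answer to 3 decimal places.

-0.208

φ_{22} = (r_2 − r_1²) / (1 − r_1²)
r_1² = (0.35)² = 0.1225
Numerator = -0.06 − 0.1225 = -0.1825; denominator = 1 − 0.1225 = 0.8775
φ_{22} = -0.1825 / 0.8775 = -0.208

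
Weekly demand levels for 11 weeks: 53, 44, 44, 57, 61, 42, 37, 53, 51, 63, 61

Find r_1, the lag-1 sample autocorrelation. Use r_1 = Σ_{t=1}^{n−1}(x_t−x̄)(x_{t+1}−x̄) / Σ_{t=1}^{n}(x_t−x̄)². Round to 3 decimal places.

Mean x̄ = (53 + 44 + 44 + 57 + 61 + 42 + 37 + 53 + 51 + 63 + 61)/11 = 51.4545
Numerator Σ_{t=1}^{10}(x_t−x̄)(x_{t+1}−x̄) = 183.9752
Denominator Σ(x_t−x̄)² = 760.7273
r_1 = 183.9752 / 760.7273 = 0.242

0.242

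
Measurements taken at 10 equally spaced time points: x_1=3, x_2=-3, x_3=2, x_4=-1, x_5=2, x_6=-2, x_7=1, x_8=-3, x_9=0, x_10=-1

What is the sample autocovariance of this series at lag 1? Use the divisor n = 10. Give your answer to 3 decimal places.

-2.884

Mean x̄ = (3 − 3 + 2 − 1 + 2 − 2 + 1 − 3 + 0 − 1)/10 = -0.2000
Σ_{t=1}^{9}(x_t−x̄)(x_{t+1}−x̄) = -28.8400
γ_1 = -28.8400 / 10 = -2.884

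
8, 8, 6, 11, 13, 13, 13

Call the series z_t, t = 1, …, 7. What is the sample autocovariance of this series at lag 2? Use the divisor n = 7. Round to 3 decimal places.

0.834

Mean z̄ = (8 + 8 + 6 + 11 + 13 + 13 + 13)/7 = 10.2857
Σ_{t=1}^{5}(z_t−z̄)(z_{t+2}−z̄) = 5.8367
γ_2 = 5.8367 / 7 = 0.834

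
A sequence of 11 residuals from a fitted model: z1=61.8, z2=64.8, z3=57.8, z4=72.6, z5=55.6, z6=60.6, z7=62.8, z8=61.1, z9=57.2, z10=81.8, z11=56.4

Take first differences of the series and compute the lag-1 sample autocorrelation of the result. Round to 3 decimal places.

-0.623

First differences Δz: 3.0, -7.0, 14.8, -17.0, 5.0, 2.2, -1.7, -3.9, 24.6, -25.4
Mean of differences = -0.5400
Numerator Σ(Δz_t−Δz̄)(Δz_{t+1}−Δz̄) = -1159.2016
Denominator Σ(Δz_t−Δz̄)² = 1861.3840
r_1(Δz) = -1159.2016 / 1861.3840 = -0.623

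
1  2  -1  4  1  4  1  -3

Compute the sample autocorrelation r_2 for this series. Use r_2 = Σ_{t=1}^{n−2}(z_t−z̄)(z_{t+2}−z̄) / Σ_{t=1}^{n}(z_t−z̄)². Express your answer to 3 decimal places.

-0.014

Mean z̄ = (1 + 2 − 1 + 4 + 1 + 4 + 1 − 3)/8 = 1.1250
Deviations from mean: -0.1250, 0.8750, -2.1250, 2.8750, -0.1250, 2.8750, -0.1250, -4.1250
Σ(z_t−z̄)(z_{t+2}−z̄) = (0.2656) + (2.5156) + (0.2656) + (8.2656) + (0.0156) + (-11.8594) = -0.5313
Denominator Σ(z_t−z̄)² = 38.8750
r_2 = -0.5313 / 38.8750 = -0.014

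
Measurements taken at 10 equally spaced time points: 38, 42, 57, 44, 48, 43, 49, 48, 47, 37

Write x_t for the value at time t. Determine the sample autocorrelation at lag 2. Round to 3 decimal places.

Mean x̄ = (38 + 42 + 57 + 44 + 48 + 43 + 49 + 48 + 47 + 37)/10 = 45.3000
Numerator Σ_{t=1}^{8}(x_t−x̄)(x_{t+2}−x̄) = -58.8800
Denominator Σ(x_t−x̄)² = 308.1000
r_2 = -58.8800 / 308.1000 = -0.191

-0.191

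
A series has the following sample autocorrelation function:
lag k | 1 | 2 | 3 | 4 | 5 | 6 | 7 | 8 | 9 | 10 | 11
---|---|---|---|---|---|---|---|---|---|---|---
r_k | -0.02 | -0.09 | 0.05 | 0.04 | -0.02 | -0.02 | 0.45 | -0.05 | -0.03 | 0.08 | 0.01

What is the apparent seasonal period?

The largest autocorrelation is r_7 = 0.45; the remaining lags stay at or below 0.08.
The dominant spike at lag 7 indicates a seasonal period of 7.

7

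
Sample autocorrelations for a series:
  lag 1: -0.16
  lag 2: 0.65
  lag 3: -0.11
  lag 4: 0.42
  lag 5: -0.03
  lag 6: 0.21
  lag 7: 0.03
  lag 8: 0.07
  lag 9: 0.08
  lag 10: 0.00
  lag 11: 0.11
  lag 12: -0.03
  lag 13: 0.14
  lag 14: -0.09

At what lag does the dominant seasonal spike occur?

2

The largest autocorrelation is r_2 = 0.65, with weaker echoes at lags 4 (0.42) and 6 (0.21); the remaining lags stay at or below 0.14.
The dominant spike at lag 2 indicates a seasonal period of 2.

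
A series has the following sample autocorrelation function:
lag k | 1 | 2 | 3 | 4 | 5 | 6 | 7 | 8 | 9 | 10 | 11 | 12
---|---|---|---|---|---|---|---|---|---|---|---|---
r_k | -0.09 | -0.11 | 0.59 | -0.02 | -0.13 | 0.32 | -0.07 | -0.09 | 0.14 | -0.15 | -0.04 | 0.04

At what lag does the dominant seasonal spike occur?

The largest autocorrelation is r_3 = 0.59, with a weaker echo at lag 6 (0.32); the remaining lags stay at or below 0.14.
The dominant spike at lag 3 indicates a seasonal period of 3.

3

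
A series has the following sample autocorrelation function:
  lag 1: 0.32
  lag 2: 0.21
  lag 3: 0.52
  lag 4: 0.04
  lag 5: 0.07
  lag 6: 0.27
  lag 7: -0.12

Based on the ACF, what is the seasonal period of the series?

3

The largest autocorrelation is r_3 = 0.52; the remaining lags stay at or below 0.32. The elevated value at lag 1 (0.32), dropping to 0.21 at lag 2, reflects decaying short-term dependence rather than seasonality.
The dominant spike at lag 3 indicates a seasonal period of 3.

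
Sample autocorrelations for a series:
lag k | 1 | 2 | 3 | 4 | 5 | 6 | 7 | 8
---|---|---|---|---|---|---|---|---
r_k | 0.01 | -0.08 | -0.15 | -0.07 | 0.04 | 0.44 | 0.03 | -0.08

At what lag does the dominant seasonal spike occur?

The largest autocorrelation is r_6 = 0.44; the remaining lags stay at or below 0.04.
The dominant spike at lag 6 indicates a seasonal period of 6.

6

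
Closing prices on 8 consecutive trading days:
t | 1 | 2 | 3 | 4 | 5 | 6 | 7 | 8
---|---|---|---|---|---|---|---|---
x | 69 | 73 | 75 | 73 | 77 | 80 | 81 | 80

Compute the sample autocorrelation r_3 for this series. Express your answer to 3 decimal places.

Mean x̄ = (69 + 73 + 75 + 73 + 77 + 80 + 81 + 80)/8 = 76.0000
Deviations from mean: -7.0000, -3.0000, -1.0000, -3.0000, 1.0000, 4.0000, 5.0000, 4.0000
Numerator Σ_{t=1}^{5}(x_t−x̄)(x_{t+3}−x̄) = 3.0000
Denominator Σ(x_t−x̄)² = 126.0000
r_3 = 3.0000 / 126.0000 = 0.024

0.024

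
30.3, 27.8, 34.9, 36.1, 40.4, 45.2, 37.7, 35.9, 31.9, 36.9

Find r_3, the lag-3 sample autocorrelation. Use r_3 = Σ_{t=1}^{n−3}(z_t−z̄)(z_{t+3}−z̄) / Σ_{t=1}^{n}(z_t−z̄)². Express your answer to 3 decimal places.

-0.352

Mean z̄ = (30.3 + 27.8 + 34.9 + 36.1 + 40.4 + 45.2 + 37.7 + 35.9 + 31.9 + 36.9)/10 = 35.7100
Numerator Σ_{t=1}^{7}(z_t−z̄)(z_{t+3}−z̄) = -79.0163
Denominator Σ(z_t−z̄)² = 224.6290
r_3 = -79.0163 / 224.6290 = -0.352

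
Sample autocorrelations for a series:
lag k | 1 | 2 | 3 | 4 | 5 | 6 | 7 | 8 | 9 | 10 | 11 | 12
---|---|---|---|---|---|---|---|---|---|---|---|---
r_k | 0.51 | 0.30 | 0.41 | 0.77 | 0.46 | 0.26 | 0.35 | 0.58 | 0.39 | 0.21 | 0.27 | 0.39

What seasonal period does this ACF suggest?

The largest autocorrelation is r_4 = 0.77, with a weaker echo at lag 8 (0.58); the remaining lags stay at or below 0.51. The elevated value at lag 1 (0.51), dropping to 0.30 at lag 2, reflects decaying short-term dependence rather than seasonality.
The dominant spike at lag 4 indicates a seasonal period of 4.

4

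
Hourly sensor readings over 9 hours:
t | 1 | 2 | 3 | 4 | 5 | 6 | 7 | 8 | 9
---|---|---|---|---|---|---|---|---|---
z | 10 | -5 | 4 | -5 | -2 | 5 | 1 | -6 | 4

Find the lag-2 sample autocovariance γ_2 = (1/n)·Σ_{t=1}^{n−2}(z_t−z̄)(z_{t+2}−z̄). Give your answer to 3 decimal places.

Mean z̄ = (10 − 5 + 4 − 5 − 2 + 5 + 1 − 6 + 4)/9 = 0.6667
Σ_{t=1}^{7}(z_t−z̄)(z_{t+2}−z̄) = 1.1111
γ_2 = 1.1111 / 9 = 0.123

0.123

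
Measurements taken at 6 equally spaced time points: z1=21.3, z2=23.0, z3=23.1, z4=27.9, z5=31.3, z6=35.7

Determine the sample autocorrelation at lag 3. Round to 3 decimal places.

Mean z̄ = (21.3 + 23.0 + 23.1 + 27.9 + 31.3 + 35.7)/6 = 27.0500
Deviations from mean: -5.7500, -4.0500, -3.9500, 0.8500, 4.2500, 8.6500
Σ(z_t−z̄)(z_{t+3}−z̄) = (-4.8875) + (-17.2125) + (-34.1675) = -56.2675
Denominator Σ(z_t−z̄)² = 158.6750
r_3 = -56.2675 / 158.6750 = -0.355

-0.355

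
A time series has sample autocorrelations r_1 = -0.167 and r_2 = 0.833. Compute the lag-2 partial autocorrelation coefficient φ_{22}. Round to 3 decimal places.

0.828

φ_{22} = (r_2 − r_1²) / (1 − r_1²)
r_1² = (-0.167)² = 0.027889
Numerator = 0.833 − 0.0279 = 0.8051; denominator = 1 − 0.0279 = 0.9721
φ_{22} = 0.8051 / 0.9721 = 0.828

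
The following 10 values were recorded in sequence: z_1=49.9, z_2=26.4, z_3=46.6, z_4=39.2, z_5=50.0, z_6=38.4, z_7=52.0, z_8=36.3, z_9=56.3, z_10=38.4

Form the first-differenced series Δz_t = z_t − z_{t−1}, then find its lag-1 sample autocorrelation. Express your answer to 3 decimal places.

First differences Δz: -23.5, 20.2, -7.4, 10.8, -11.6, 13.6, -15.7, 20.0, -17.9
Mean of differences = -1.2778
Numerator Σ(Δz_t−Δz̄)(Δz_{t+1}−Δz̄) = -1836.0872
Denominator Σ(Δz_t−Δz̄)² = 2403.4156
r_1(Δz) = -1836.0872 / 2403.4156 = -0.764

-0.764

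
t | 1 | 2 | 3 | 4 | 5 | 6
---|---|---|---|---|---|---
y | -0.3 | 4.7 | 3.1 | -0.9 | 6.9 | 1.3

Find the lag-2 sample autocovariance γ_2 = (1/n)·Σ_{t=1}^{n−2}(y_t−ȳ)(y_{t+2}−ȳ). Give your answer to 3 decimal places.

-0.423

Mean ȳ = (-0.3 + 4.7 + 3.1 − 0.9 + 6.9 + 1.3)/6 = 2.4667
Deviations: -2.7667, 2.2333, 0.6333, -3.3667, 4.4333, -1.1667
Σ_{t=1}^{4}(y_t−ȳ)(y_{t+2}−ȳ) = -2.5356
γ_2 = -2.5356 / 6 = -0.423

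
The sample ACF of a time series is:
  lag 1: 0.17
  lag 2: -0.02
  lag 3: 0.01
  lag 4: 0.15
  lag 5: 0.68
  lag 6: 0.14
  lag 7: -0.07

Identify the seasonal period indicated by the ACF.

The largest autocorrelation is r_5 = 0.68; the remaining lags stay at or below 0.17.
The dominant spike at lag 5 indicates a seasonal period of 5.

5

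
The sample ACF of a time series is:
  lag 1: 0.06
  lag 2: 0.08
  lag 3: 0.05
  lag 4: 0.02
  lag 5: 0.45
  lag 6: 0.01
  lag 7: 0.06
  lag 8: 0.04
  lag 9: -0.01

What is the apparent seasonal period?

The largest autocorrelation is r_5 = 0.45; the remaining lags stay at or below 0.08.
The dominant spike at lag 5 indicates a seasonal period of 5.

5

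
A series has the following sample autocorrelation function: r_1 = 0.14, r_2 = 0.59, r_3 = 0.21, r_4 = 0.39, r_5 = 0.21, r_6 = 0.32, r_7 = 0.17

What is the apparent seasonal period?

The largest autocorrelation is r_2 = 0.59, with weaker echoes at lags 4 (0.39) and 6 (0.32); the remaining lags stay at or below 0.21.
The dominant spike at lag 2 indicates a seasonal period of 2.

2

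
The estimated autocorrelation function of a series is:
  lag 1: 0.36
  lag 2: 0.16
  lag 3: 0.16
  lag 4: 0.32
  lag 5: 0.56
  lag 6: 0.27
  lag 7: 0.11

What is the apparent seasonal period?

The largest autocorrelation is r_5 = 0.56; the remaining lags stay at or below 0.36. The elevated value at lag 1 (0.36), dropping to 0.16 at lag 2, reflects decaying short-term dependence rather than seasonality.
The dominant spike at lag 5 indicates a seasonal period of 5.

5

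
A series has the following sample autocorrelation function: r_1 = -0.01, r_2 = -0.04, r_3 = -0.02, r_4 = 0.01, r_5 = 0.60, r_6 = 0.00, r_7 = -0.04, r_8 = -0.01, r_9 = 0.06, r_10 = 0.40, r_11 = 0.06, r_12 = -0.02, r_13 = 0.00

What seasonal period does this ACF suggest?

5

The largest autocorrelation is r_5 = 0.60, with a weaker echo at lag 10 (0.40); the remaining lags stay at or below 0.06.
The dominant spike at lag 5 indicates a seasonal period of 5.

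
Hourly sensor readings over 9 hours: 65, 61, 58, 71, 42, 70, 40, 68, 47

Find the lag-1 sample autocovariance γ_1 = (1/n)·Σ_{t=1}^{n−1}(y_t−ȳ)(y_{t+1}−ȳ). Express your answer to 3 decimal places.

-98.333

Mean ȳ = (65 + 61 + 58 + 71 + 42 + 70 + 40 + 68 + 47)/9 = 58.0000
Σ_{t=1}^{8}(y_t−ȳ)(y_{t+1}−ȳ) = -885.0000
γ_1 = -885.0000 / 9 = -98.333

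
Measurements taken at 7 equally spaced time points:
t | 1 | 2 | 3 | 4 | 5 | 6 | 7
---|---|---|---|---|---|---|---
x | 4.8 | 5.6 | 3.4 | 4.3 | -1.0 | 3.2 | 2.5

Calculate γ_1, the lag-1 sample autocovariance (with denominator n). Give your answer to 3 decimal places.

Mean x̄ = (4.8 + 5.6 + 3.4 + 4.3 − 1.0 + 3.2 + 2.5)/7 = 3.2571
Deviations: 1.5429, 2.3429, 0.1429, 1.0429, -4.2571, -0.0571, -0.7571
Σ_{t=1}^{6}(x_t−x̄)(x_{t+1}−x̄) = -0.0547
γ_1 = -0.0547 / 7 = -0.008

-0.008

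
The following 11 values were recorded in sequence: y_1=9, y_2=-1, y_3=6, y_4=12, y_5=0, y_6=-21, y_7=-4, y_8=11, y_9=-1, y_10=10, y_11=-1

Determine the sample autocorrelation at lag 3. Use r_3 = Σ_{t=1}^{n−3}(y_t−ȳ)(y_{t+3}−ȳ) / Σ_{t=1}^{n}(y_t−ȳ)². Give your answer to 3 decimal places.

-0.113

Mean ȳ = (9 − 1 + 6 + 12 + 0 − 21 − 4 + 11 − 1 + 10 − 1)/11 = 1.8182
Numerator Σ_{t=1}^{8}(y_t−ȳ)(y_{t+3}−ȳ) = -102.2810
Denominator Σ(y_t−ȳ)² = 905.6364
r_3 = -102.2810 / 905.6364 = -0.113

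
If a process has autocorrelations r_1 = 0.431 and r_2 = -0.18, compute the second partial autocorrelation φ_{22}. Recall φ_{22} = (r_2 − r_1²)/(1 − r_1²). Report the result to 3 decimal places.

-0.449

φ_{22} = (r_2 − r_1²) / (1 − r_1²)
r_1² = (0.431)² = 0.185761
Numerator = -0.18 − 0.1858 = -0.3658; denominator = 1 − 0.1858 = 0.8142
φ_{22} = -0.3658 / 0.8142 = -0.449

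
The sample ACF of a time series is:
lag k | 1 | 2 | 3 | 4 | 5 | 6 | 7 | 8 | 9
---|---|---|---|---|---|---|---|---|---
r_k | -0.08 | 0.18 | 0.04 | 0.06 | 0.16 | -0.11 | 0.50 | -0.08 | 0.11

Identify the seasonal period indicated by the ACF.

The largest autocorrelation is r_7 = 0.50; the remaining lags stay at or below 0.18.
The dominant spike at lag 7 indicates a seasonal period of 7.

7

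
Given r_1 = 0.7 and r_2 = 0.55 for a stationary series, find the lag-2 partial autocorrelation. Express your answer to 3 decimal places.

φ_{22} = (r_2 − r_1²) / (1 − r_1²)
r_1² = (0.7)² = 0.49
Numerator = 0.55 − 0.4900 = 0.0600; denominator = 1 − 0.4900 = 0.5100
φ_{22} = 0.0600 / 0.5100 = 0.118

0.118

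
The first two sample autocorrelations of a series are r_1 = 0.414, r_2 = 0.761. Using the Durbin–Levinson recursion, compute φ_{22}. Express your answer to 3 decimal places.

φ_{22} = (r_2 − r_1²) / (1 − r_1²)
r_1² = (0.414)² = 0.171396
Numerator = 0.761 − 0.1714 = 0.5896; denominator = 1 − 0.1714 = 0.8286
φ_{22} = 0.5896 / 0.8286 = 0.712

0.712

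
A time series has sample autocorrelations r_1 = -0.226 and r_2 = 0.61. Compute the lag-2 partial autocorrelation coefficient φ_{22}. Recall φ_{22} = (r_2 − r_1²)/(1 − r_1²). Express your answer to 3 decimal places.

0.589

φ_{22} = (r_2 − r_1²) / (1 − r_1²)
r_1² = (-0.226)² = 0.051076
Numerator = 0.61 − 0.0511 = 0.5589; denominator = 1 − 0.0511 = 0.9489
φ_{22} = 0.5589 / 0.9489 = 0.589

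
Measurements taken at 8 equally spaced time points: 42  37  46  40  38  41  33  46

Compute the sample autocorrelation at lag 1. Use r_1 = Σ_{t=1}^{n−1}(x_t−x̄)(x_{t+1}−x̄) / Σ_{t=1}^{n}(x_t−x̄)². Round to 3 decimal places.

-0.531

Mean x̄ = (42 + 37 + 46 + 40 + 38 + 41 + 33 + 46)/8 = 40.3750
Deviations from mean: 1.6250, -3.3750, 5.6250, -0.3750, -2.3750, 0.6250, -7.3750, 5.6250
Σ(x_t−x̄)(x_{t+1}−x̄) = (-5.4844) + (-18.9844) + (-2.1094) + (0.8906) + (-1.4844) + (-4.6094) + (-41.4844) = -73.2656
Denominator Σ(x_t−x̄)² = 137.8750
r_1 = -73.2656 / 137.8750 = -0.531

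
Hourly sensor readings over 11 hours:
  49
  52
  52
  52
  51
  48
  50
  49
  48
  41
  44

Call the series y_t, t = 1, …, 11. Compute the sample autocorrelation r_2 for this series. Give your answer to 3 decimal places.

0.162

Mean ȳ = (49 + 52 + 52 + 52 + 51 + 48 + 50 + 49 + 48 + 41 + 44)/11 = 48.7273
Numerator Σ_{t=1}^{9}(y_t−ȳ)(y_{t+2}−ȳ) = 19.7603
Denominator Σ(y_t−ȳ)² = 122.1818
r_2 = 19.7603 / 122.1818 = 0.162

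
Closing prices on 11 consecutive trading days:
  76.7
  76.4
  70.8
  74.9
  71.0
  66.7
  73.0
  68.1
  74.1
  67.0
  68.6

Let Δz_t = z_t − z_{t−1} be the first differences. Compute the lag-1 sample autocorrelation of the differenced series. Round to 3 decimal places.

First differences Δz: -0.3, -5.6, 4.1, -3.9, -4.3, 6.3, -4.9, 6.0, -7.1, 1.6
Mean of differences = -0.8100
Numerator Σ(Δz_t−Δz̄)(Δz_{t+1}−Δz̄) = -170.0901
Denominator Σ(Δz_t−Δz̄)² = 228.0690
r_1(Δz) = -170.0901 / 228.0690 = -0.746

-0.746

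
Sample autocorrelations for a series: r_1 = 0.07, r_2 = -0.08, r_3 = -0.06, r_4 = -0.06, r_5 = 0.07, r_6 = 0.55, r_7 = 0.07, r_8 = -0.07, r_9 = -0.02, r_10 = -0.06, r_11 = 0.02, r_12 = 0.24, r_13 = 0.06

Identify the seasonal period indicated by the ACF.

The largest autocorrelation is r_6 = 0.55, with a weaker echo at lag 12 (0.24); the remaining lags stay at or below 0.07.
The dominant spike at lag 6 indicates a seasonal period of 6.

6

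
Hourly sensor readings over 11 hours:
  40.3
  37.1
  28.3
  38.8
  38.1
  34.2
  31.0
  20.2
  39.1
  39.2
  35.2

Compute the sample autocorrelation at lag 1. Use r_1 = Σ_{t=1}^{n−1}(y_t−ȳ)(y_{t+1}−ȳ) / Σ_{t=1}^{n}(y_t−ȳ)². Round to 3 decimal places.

-0.006

Mean ȳ = (40.3 + 37.1 + 28.3 + 38.8 + 38.1 + 34.2 + 31.0 + 20.2 + 39.1 + 39.2 + 35.2)/11 = 34.6818
Numerator Σ_{t=1}^{10}(y_t−ȳ)(y_{t+1}−ȳ) = -2.2849
Denominator Σ(y_t−ȳ)² = 370.4964
r_1 = -2.2849 / 370.4964 = -0.006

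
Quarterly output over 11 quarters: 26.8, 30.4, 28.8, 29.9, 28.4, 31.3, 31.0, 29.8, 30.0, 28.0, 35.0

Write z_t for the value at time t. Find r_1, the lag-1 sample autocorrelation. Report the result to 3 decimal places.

-0.273

Mean z̄ = (26.8 + 30.4 + 28.8 + 29.9 + 28.4 + 31.3 + 31.0 + 29.8 + 30.0 + 28.0 + 35.0)/11 = 29.9455
Numerator Σ_{t=1}^{10}(z_t−z̄)(z_{t+1}−z̄) = -12.5939
Denominator Σ(z_t−z̄)² = 46.1073
r_1 = -12.5939 / 46.1073 = -0.273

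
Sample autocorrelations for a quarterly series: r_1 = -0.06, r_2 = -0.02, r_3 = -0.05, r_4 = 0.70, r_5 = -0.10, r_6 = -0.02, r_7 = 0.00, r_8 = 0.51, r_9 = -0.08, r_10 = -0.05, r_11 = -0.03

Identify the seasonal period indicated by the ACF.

4

The largest autocorrelation is r_4 = 0.70, with a weaker echo at lag 8 (0.51); the remaining lags stay at or below 0.00.
The dominant spike at lag 4 indicates a seasonal period of 4.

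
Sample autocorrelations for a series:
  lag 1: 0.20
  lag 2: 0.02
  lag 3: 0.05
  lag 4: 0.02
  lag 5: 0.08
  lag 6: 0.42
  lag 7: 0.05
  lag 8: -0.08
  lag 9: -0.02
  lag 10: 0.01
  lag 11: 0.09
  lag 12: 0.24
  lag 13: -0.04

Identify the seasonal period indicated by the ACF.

6

The largest autocorrelation is r_6 = 0.42, with a weaker echo at lag 12 (0.24); the remaining lags stay at or below 0.20. The elevated value at lag 1 (0.20), dropping to 0.02 at lag 2, reflects decaying short-term dependence rather than seasonality.
The dominant spike at lag 6 indicates a seasonal period of 6.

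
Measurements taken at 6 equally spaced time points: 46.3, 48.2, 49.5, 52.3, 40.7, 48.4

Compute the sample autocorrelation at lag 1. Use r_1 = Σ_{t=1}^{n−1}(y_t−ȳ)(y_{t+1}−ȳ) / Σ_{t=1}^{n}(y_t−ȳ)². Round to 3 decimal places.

Mean ȳ = (46.3 + 48.2 + 49.5 + 52.3 + 40.7 + 48.4)/6 = 47.5667
Deviations from mean: -1.2667, 0.6333, 1.9333, 4.7333, -6.8667, 0.8333
Σ(y_t−ȳ)(y_{t+1}−ȳ) = (-0.8022) + (1.2244) + (9.1511) + (-32.5022) + (-5.7222) = -28.6511
Denominator Σ(y_t−ȳ)² = 75.9933
r_1 = -28.6511 / 75.9933 = -0.377

-0.377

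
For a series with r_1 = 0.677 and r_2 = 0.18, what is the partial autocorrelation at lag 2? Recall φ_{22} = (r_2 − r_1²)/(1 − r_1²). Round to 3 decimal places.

-0.514

φ_{22} = (r_2 − r_1²) / (1 − r_1²)
r_1² = (0.677)² = 0.458329
Numerator = 0.18 − 0.4583 = -0.2783; denominator = 1 − 0.4583 = 0.5417
φ_{22} = -0.2783 / 0.5417 = -0.514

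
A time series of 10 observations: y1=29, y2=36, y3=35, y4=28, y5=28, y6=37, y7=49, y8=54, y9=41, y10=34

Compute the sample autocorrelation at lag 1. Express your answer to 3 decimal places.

0.534

Mean ȳ = (29 + 36 + 35 + 28 + 28 + 37 + 49 + 54 + 41 + 34)/10 = 37.1000
Numerator Σ_{t=1}^{9}(y_t−ȳ)(y_{t+1}−ȳ) = 367.7900
Denominator Σ(y_t−ȳ)² = 688.9000
r_1 = 367.7900 / 688.9000 = 0.534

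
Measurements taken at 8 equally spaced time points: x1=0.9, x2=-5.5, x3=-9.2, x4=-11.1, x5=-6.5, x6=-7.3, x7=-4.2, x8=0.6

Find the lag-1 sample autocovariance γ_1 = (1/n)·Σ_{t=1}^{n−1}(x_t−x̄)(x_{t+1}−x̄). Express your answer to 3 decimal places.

Mean x̄ = (0.9 − 5.5 − 9.2 − 11.1 − 6.5 − 7.3 − 4.2 + 0.6)/8 = -5.2875
Deviations: 6.1875, -0.2125, -3.9125, -5.8125, -1.2125, -2.0125, 1.0875, 5.8875
Σ_{t=1}^{7}(x_t−x̄)(x_{t+1}−x̄) = 35.9598
γ_1 = 35.9598 / 8 = 4.495

4.495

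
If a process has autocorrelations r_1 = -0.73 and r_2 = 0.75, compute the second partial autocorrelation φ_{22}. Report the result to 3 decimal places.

φ_{22} = (r_2 − r_1²) / (1 − r_1²)
r_1² = (-0.73)² = 0.5329
Numerator = 0.75 − 0.5329 = 0.2171; denominator = 1 − 0.5329 = 0.4671
φ_{22} = 0.2171 / 0.4671 = 0.465

0.465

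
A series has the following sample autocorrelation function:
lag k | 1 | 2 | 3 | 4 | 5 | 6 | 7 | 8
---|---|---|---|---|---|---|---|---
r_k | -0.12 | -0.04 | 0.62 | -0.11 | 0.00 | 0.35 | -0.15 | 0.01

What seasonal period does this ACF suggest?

The largest autocorrelation is r_3 = 0.62, with a weaker echo at lag 6 (0.35); the remaining lags stay at or below 0.01.
The dominant spike at lag 3 indicates a seasonal period of 3.

3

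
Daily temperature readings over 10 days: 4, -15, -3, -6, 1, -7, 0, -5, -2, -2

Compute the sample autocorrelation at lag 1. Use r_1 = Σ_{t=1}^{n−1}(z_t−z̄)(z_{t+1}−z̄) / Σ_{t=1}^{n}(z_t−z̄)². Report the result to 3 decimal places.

Mean z̄ = (4 − 15 − 3 − 6 + 1 − 7 + 0 − 5 − 2 − 2)/10 = -3.5000
Numerator Σ_{t=1}^{9}(z_t−z̄)(z_{t+1}−z̄) = -137.7500
Denominator Σ(z_t−z̄)² = 246.5000
r_1 = -137.7500 / 246.5000 = -0.559

-0.559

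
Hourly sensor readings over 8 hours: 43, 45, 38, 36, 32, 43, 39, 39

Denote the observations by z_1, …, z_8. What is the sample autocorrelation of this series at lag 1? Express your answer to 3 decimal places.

0.113

Mean z̄ = (43 + 45 + 38 + 36 + 32 + 43 + 39 + 39)/8 = 39.3750
Deviations from mean: 3.6250, 5.6250, -1.3750, -3.3750, -7.3750, 3.6250, -0.3750, -0.3750
Numerator Σ_{t=1}^{7}(z_t−z̄)(z_{t+1}−z̄) = 14.2344
Denominator Σ(z_t−z̄)² = 125.8750
r_1 = 14.2344 / 125.8750 = 0.113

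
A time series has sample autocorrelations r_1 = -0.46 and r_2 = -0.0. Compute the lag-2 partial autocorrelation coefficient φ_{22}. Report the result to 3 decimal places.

φ_{22} = (r_2 − r_1²) / (1 − r_1²)
r_1² = (-0.46)² = 0.2116
Numerator = -0.0 − 0.2116 = -0.2116; denominator = 1 − 0.2116 = 0.7884
φ_{22} = -0.2116 / 0.7884 = -0.268

-0.268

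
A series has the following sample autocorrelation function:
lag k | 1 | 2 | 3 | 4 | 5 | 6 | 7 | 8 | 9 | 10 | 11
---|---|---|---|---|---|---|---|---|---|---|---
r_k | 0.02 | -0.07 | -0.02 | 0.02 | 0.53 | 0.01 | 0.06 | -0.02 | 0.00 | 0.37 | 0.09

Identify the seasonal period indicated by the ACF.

The largest autocorrelation is r_5 = 0.53, with a weaker echo at lag 10 (0.37); the remaining lags stay at or below 0.09.
The dominant spike at lag 5 indicates a seasonal period of 5.

5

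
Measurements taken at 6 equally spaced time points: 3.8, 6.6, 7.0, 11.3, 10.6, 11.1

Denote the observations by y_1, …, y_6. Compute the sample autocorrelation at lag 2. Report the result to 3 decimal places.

Mean ȳ = (3.8 + 6.6 + 7.0 + 11.3 + 10.6 + 11.1)/6 = 8.4000
Deviations from mean: -4.6000, -1.8000, -1.4000, 2.9000, 2.2000, 2.7000
Σ(y_t−ȳ)(y_{t+2}−ȳ) = (6.4400) + (-5.2200) + (-3.0800) + (7.8300) = 5.9700
Denominator Σ(y_t−ȳ)² = 46.9000
r_2 = 5.9700 / 46.9000 = 0.127

0.127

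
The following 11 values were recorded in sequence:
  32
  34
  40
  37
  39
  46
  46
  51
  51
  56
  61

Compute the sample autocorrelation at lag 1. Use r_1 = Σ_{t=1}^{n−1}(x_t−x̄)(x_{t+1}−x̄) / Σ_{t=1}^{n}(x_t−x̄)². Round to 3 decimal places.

0.652

Mean x̄ = (32 + 34 + 40 + 37 + 39 + 46 + 46 + 51 + 51 + 56 + 61)/11 = 44.8182
Numerator Σ_{t=1}^{10}(x_t−x̄)(x_{t+1}−x̄) = 564.0579
Denominator Σ(x_t−x̄)² = 865.6364
r_1 = 564.0579 / 865.6364 = 0.652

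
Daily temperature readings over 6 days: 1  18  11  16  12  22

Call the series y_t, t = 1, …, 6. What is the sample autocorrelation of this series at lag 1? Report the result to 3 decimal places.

-0.341

Mean ȳ = (1 + 18 + 11 + 16 + 12 + 22)/6 = 13.3333
Σ(y_t−ȳ)(y_{t+1}−ȳ) = (-57.5556) + (-10.8889) + (-6.2222) + (-3.5556) + (-11.5556) = -89.7778
Denominator Σ(y_t−ȳ)² = 263.3333
r_1 = -89.7778 / 263.3333 = -0.341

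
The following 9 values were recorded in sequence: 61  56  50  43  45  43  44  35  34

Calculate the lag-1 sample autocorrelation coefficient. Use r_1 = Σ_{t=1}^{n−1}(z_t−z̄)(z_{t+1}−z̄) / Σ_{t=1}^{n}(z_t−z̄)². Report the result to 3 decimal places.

0.544

Mean z̄ = (61 + 56 + 50 + 43 + 45 + 43 + 44 + 35 + 34)/9 = 45.6667
Numerator Σ_{t=1}^{8}(z_t−z̄)(z_{t+1}−z̄) = 341.8889
Denominator Σ(z_t−z̄)² = 628.0000
r_1 = 341.8889 / 628.0000 = 0.544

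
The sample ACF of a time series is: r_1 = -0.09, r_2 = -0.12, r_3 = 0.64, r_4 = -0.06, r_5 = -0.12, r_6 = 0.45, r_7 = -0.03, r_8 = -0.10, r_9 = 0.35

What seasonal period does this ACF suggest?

The largest autocorrelation is r_3 = 0.64, with weaker echoes at lags 6 (0.45) and 9 (0.35); the remaining lags stay at or below -0.03.
The dominant spike at lag 3 indicates a seasonal period of 3.

3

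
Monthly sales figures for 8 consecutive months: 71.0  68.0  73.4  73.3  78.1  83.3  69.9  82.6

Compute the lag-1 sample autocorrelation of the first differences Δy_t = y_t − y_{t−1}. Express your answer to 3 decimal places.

-0.581

First differences Δy: -3.0, 5.4, -0.1, 4.8, 5.2, -13.4, 12.7
Mean of differences = 1.6571
Numerator Σ(Δy_t−Δȳ)(Δy_{t+1}−Δȳ) = -238.0147
Denominator Σ(Δy_t−Δȳ)² = 409.8771
r_1(Δy) = -238.0147 / 409.8771 = -0.581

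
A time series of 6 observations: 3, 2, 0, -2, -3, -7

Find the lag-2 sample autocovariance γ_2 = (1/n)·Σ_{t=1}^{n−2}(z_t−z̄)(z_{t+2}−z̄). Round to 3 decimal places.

0.824

Mean z̄ = (3 + 2 + 0 − 2 − 3 − 7)/6 = -1.1667
Deviations: 4.1667, 3.1667, 1.1667, -0.8333, -1.8333, -5.8333
Σ_{t=1}^{4}(z_t−z̄)(z_{t+2}−z̄) = 4.9444
γ_2 = 4.9444 / 6 = 0.824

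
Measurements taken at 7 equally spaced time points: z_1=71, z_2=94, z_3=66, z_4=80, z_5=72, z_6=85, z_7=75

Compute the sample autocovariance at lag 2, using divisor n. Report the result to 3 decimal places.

30.397

Mean z̄ = (71 + 94 + 66 + 80 + 72 + 85 + 75)/7 = 77.5714
Σ_{t=1}^{5}(z_t−z̄)(z_{t+2}−z̄) = 212.7755
γ_2 = 212.7755 / 7 = 30.397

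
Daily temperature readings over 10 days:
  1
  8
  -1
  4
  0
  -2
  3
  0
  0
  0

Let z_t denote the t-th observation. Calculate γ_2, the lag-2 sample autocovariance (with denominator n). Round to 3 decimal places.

Mean z̄ = (1 + 8 − 1 + 4 + 0 − 2 + 3 + 0 + 0 + 0)/10 = 1.3000
Σ_{t=1}^{8}(z_t−z̄)(z_{t+2}−z̄) = 14.4200
γ_2 = 14.4200 / 10 = 1.442

1.442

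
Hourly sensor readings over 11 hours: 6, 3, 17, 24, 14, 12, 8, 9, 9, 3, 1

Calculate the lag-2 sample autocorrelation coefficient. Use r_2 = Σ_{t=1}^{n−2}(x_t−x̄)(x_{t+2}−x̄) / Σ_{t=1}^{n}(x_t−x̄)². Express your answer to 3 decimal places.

Mean x̄ = (6 + 3 + 17 + 24 + 14 + 12 + 8 + 9 + 9 + 3 + 1)/11 = 9.6364
Numerator Σ_{t=1}^{9}(x_t−x̄)(x_{t+2}−x̄) = -53.9008
Denominator Σ(x_t−x̄)² = 464.5455
r_2 = -53.9008 / 464.5455 = -0.116

-0.116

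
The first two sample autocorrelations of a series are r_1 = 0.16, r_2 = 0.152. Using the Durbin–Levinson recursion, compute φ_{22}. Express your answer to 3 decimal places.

φ_{22} = (r_2 − r_1²) / (1 − r_1²)
r_1² = (0.16)² = 0.0256
Numerator = 0.152 − 0.0256 = 0.1264; denominator = 1 − 0.0256 = 0.9744
φ_{22} = 0.1264 / 0.9744 = 0.130

0.130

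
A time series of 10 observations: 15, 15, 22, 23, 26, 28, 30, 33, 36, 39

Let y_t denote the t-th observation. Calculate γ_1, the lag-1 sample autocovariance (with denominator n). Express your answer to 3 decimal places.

Mean ȳ = (15 + 15 + 22 + 23 + 26 + 28 + 30 + 33 + 36 + 39)/10 = 26.7000
Σ_{t=1}^{9}(y_t−ȳ)(y_{t+1}−ȳ) = 409.0100
γ_1 = 409.0100 / 10 = 40.901

40.901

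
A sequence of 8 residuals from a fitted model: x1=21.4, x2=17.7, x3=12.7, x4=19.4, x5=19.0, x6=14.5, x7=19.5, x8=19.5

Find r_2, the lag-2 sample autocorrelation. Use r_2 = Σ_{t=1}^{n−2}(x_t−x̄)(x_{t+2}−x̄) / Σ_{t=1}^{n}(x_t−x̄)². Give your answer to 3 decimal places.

-0.549

Mean x̄ = (21.4 + 17.7 + 12.7 + 19.4 + 19.0 + 14.5 + 19.5 + 19.5)/8 = 17.9625
Deviations from mean: 3.4375, -0.2625, -5.2625, 1.4375, 1.0375, -3.4625, 1.5375, 1.5375
Numerator Σ_{t=1}^{6}(x_t−x̄)(x_{t+2}−x̄) = -32.6328
Denominator Σ(x_t−x̄)² = 59.4388
r_2 = -32.6328 / 59.4388 = -0.549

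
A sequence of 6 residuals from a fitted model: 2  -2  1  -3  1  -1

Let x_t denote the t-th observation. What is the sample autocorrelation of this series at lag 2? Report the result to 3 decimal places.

Mean x̄ = (2 − 2 + 1 − 3 + 1 − 1)/6 = -0.3333
Deviations from mean: 2.3333, -1.6667, 1.3333, -2.6667, 1.3333, -0.6667
Numerator Σ_{t=1}^{4}(x_t−x̄)(x_{t+2}−x̄) = 11.1111
Denominator Σ(x_t−x̄)² = 19.3333
r_2 = 11.1111 / 19.3333 = 0.575

0.575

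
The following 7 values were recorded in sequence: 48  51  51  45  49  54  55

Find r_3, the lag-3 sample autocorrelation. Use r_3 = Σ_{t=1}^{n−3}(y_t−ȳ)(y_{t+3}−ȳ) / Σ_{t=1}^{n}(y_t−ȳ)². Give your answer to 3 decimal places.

Mean ȳ = (48 + 51 + 51 + 45 + 49 + 54 + 55)/7 = 50.4286
Deviations from mean: -2.4286, 0.5714, 0.5714, -5.4286, -1.4286, 3.5714, 4.5714
Σ(y_t−ȳ)(y_{t+3}−ȳ) = (13.1837) + (-0.8163) + (2.0408) + (-24.8163) = -10.4082
Denominator Σ(y_t−ȳ)² = 71.7143
r_3 = -10.4082 / 71.7143 = -0.145

-0.145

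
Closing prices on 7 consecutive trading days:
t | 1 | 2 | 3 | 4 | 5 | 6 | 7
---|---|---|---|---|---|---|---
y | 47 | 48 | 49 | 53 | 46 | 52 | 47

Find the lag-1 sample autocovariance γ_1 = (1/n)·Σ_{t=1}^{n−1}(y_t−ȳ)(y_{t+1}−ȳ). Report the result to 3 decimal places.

-3.513

Mean ȳ = (47 + 48 + 49 + 53 + 46 + 52 + 47)/7 = 48.8571
Σ_{t=1}^{6}(y_t−ȳ)(y_{t+1}−ȳ) = -24.5918
γ_1 = -24.5918 / 7 = -3.513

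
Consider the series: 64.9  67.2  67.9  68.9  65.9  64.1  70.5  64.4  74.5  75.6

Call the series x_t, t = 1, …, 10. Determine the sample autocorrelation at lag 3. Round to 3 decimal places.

Mean x̄ = (64.9 + 67.2 + 67.9 + 68.9 + 65.9 + 64.1 + 70.5 + 64.4 + 74.5 + 75.6)/10 = 68.3900
Σ(x_t−x̄)(x_{t+3}−x̄) = (-1.7799) + (2.9631) + (2.1021) + (1.0761) + (9.9351) + (-26.2119) + (15.2131) = 3.2977
Denominator Σ(x_t−x̄)² = 148.3890
r_3 = 3.2977 / 148.3890 = 0.022

0.022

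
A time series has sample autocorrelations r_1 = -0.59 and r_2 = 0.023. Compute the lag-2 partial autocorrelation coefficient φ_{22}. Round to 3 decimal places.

-0.499

φ_{22} = (r_2 − r_1²) / (1 − r_1²)
r_1² = (-0.59)² = 0.3481
Numerator = 0.023 − 0.3481 = -0.3251; denominator = 1 − 0.3481 = 0.6519
φ_{22} = -0.3251 / 0.6519 = -0.499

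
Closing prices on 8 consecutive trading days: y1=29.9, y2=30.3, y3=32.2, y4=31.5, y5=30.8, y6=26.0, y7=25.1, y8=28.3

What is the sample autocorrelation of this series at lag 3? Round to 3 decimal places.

-0.374

Mean ȳ = (29.9 + 30.3 + 32.2 + 31.5 + 30.8 + 26.0 + 25.1 + 28.3)/8 = 29.2625
Deviations from mean: 0.6375, 1.0375, 2.9375, 2.2375, 1.5375, -3.2625, -4.1625, -0.9625
Σ(y_t−ȳ)(y_{t+3}−ȳ) = (1.4264) + (1.5952) + (-9.5836) + (-9.3136) + (-1.4798) = -17.3555
Denominator Σ(y_t−ȳ)² = 46.3788
r_3 = -17.3555 / 46.3788 = -0.374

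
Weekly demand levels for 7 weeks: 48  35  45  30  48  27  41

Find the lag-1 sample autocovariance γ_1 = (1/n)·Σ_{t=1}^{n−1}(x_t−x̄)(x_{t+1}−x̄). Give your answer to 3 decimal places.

-46.513

Mean x̄ = (48 + 35 + 45 + 30 + 48 + 27 + 41)/7 = 39.1429
Σ_{t=1}^{6}(x_t−x̄)(x_{t+1}−x̄) = -325.5918
γ_1 = -325.5918 / 7 = -46.513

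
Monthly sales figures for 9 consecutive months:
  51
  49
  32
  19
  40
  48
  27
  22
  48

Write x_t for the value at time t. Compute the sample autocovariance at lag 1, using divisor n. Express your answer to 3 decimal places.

Mean x̄ = (51 + 49 + 32 + 19 + 40 + 48 + 27 + 22 + 48)/9 = 37.3333
Σ_{t=1}^{8}(x_t−x̄)(x_{t+1}−x̄) = 59.2222
γ_1 = 59.2222 / 9 = 6.580

6.580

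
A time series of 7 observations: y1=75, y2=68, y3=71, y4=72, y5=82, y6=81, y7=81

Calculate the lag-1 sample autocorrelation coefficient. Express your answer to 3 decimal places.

0.508

Mean ȳ = (75 + 68 + 71 + 72 + 82 + 81 + 81)/7 = 75.7143
Deviations from mean: -0.7143, -7.7143, -4.7143, -3.7143, 6.2857, 5.2857, 5.2857
Σ(y_t−ȳ)(y_{t+1}−ȳ) = (5.5102) + (36.3673) + (17.5102) + (-23.3469) + (33.2245) + (27.9388) = 97.2041
Denominator Σ(y_t−ȳ)² = 191.4286
r_1 = 97.2041 / 191.4286 = 0.508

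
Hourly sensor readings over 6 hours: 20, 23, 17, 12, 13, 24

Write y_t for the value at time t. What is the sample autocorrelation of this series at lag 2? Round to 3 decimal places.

Mean ȳ = (20 + 23 + 17 + 12 + 13 + 24)/6 = 18.1667
Σ(y_t−ȳ)(y_{t+2}−ȳ) = (-2.1389) + (-29.8056) + (6.0278) + (-35.9722) = -61.8889
Denominator Σ(y_t−ȳ)² = 126.8333
r_2 = -61.8889 / 126.8333 = -0.488

-0.488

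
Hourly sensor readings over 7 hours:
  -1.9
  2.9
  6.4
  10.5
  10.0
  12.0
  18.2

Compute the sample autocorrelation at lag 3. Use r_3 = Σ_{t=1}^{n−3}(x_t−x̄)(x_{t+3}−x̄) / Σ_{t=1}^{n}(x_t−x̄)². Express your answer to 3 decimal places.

Mean x̄ = (-1.9 + 2.9 + 6.4 + 10.5 + 10.0 + 12.0 + 18.2)/7 = 8.3000
Deviations from mean: -10.2000, -5.4000, -1.9000, 2.2000, 1.7000, 3.7000, 9.9000
Numerator Σ_{t=1}^{4}(x_t−x̄)(x_{t+3}−x̄) = -16.8700
Denominator Σ(x_t−x̄)² = 256.2400
r_3 = -16.8700 / 256.2400 = -0.066

-0.066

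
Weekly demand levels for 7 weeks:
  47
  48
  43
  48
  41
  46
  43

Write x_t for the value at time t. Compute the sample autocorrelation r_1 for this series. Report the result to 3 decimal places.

-0.516

Mean x̄ = (47 + 48 + 43 + 48 + 41 + 46 + 43)/7 = 45.1429
Deviations from mean: 1.8571, 2.8571, -2.1429, 2.8571, -4.1429, 0.8571, -2.1429
Numerator Σ_{t=1}^{6}(x_t−x̄)(x_{t+1}−x̄) = -24.1633
Denominator Σ(x_t−x̄)² = 46.8571
r_1 = -24.1633 / 46.8571 = -0.516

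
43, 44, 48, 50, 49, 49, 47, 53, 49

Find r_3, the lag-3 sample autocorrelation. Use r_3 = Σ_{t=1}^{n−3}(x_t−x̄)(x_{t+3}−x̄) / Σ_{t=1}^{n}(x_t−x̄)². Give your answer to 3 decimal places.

-0.135

Mean x̄ = (43 + 44 + 48 + 50 + 49 + 49 + 47 + 53 + 49)/9 = 48.0000
Σ(x_t−x̄)(x_{t+3}−x̄) = (-10.0000) + (-4.0000) + (0.0000) + (-2.0000) + (5.0000) + (1.0000) = -10.0000
Denominator Σ(x_t−x̄)² = 74.0000
r_3 = -10.0000 / 74.0000 = -0.135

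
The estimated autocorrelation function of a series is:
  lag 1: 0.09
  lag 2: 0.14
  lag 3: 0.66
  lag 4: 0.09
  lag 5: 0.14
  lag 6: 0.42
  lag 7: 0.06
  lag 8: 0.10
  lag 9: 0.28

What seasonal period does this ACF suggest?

3

The largest autocorrelation is r_3 = 0.66, with weaker echoes at lags 6 (0.42) and 9 (0.28); the remaining lags stay at or below 0.14.
The dominant spike at lag 3 indicates a seasonal period of 3.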